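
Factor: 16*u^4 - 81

(2*u + 3)*(2*u - 3)*(4*u^2 + 9)

Difference of squares twice: with A = 2*u and B = 3, A⁴ − B⁴ = (A² − B²)(A² + B²), and A² − B² factors again.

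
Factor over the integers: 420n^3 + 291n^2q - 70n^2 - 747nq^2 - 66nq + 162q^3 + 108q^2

Group: 5n(84n^2 - 93nq - 14n + 18q^2 + 12q) + 9q(84n^2 - 93nq - 14n + 18q^2 + 12q); both groups contain (84n^2 - 93nq - 14n + 18q^2 + 12q), so (5n + 9q) is a factor with cofactor 84n^2 - 93nq - 14n + 18q^2 + 12q.
The cofactor groups again: 84n^2 - 93nq - 14n + 18q^2 + 12q = 12n(7n - 6q) + (-3q - 2)(7n - 6q); both groups contain (7n - 6q), giving (12n - 3q - 2)(7n - 6q).

(12n - 3q - 2)(5n + 9q)(7n - 6q)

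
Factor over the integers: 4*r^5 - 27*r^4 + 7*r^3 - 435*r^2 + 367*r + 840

(4*r - 7)*(r + 1)*(r - 8)*(r^2 + 2*r + 15)

Among the possible rational roots, r = -1 is a root, giving the factor (r + 1) and quotient 4*r^4 - 31*r^3 + 38*r^2 - 473*r + 840.
Next, r = 7/4 is a root, so (4*r - 7) is a factor; dividing leaves r^3 - 6*r^2 - r - 120.
Continuing, r = 8 is a root, so (r - 8) is a factor; dividing leaves r^2 + 2*r + 15.
The quadratic r^2 + 2*r + 15 has discriminant -56 < 0 and is irreducible over ℤ.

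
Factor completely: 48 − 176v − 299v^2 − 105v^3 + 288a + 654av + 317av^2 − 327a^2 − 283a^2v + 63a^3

Group: 7a(9a^2 − 34av − 48a + 21v^2 + 64v + 48) + (−5v + 1)(9a^2 − 34av − 48a + 21v^2 + 64v + 48); both groups contain (9a^2 − 34av − 48a + 21v^2 + 64v + 48), so (7a − 5v + 1) is a factor with cofactor 9a^2 − 34av − 48a + 21v^2 + 64v + 48.
The cofactor groups again: 9a^2 − 34av − 48a + 21v^2 + 64v + 48 = a(9a − 7v − 12) + (−3v − 4)(9a − 7v − 12); both groups contain (9a − 7v − 12), giving (a − 3v − 4)(9a − 7v − 12).

(7a − 5v + 1)(9a − 7v − 12)(a − 3v − 4)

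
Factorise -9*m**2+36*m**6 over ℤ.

9*m**2*(2*m**2+1)*(2*m**2-1)

Factor out 9*m**2 first: what remains is 4*m**4-1.
Recognize a difference of squares with the parts 2*m**2 and 1.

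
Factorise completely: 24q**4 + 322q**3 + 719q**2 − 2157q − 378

Among the possible rational roots, q = −1/6 is a root, so (6q + 1) divides it; the quotient is 4q**3 + 53q**2 + 111q − 378.
Continuing, q = −6 is a root, so (q + 6) is a factor; dividing leaves 4q**2 + 29q − 63.
The remaining quadratic factors as (4q − 7)(q + 9).

(4q − 7)(6q + 1)(q + 6)(q + 9)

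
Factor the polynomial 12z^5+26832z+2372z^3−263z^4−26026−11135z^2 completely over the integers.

(3z−11)(4z−13)(z−7)(z^2−8z+26)

By the rational root theorem, z = 11/3 is a root, giving the factor (3z−11) and quotient 4z^4−73z^3+523z^2−1794z+2366.
Then z = 7 is a root, giving the factor (z−7) and quotient 4z^3−45z^2+208z−338.
Continuing, z = 13/4 is a root, so (4z−13) divides it; the quotient is z^2−8z+26.
The quadratic z^2−8z+26 has discriminant −40 < 0 and is irreducible over ℤ.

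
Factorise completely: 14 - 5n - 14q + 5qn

Group as (5qn - 14q) + (-5n + 14) = q(5n - 14) - (5n - 14).
Both groups share the factor (5n - 14).

(5n - 14)(q - 1)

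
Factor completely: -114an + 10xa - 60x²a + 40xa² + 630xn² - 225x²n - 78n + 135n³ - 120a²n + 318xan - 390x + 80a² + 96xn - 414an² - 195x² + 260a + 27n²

-(15x - 10a + 3n)(x - 3n + 2)(4a + 15n + 13)

Group: 4a(-15x² + 10xa + 42xn - 30x - 30an + 20a + 9n² - 6n) + (15n + 13)(-15x² + 10xa + 42xn - 30x - 30an + 20a + 9n² - 6n); both groups contain (-15x² + 10xa + 42xn - 30x - 30an + 20a + 9n² - 6n), so (4a + 15n + 13) is a factor with cofactor -15x² + 10xa + 42xn - 30x - 30an + 20a + 9n² - 6n.
The cofactor groups again: -15x² + 10xa + 42xn - 30x - 30an + 20a + 9n² - 6n = -15x(x - 3n + 2) + (10a - 3n)(x - 3n + 2); both groups contain (x - 3n + 2), giving -(15x - 10a + 3n)(x - 3n + 2).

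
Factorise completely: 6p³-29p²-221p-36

(6p+1)(p+4)(p-9)

Among the possible rational roots, p = 9 is a root, giving the factor (p-9) and quotient 6p²+25p+4.
The remaining quadratic factors as (6p+1)(p+4).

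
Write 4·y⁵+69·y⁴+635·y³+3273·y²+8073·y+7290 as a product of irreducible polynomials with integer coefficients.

(4·y+9)·(y+3)·(y+5)·(y²+7·y+54)

By the rational root theorem, y = -9/4 is a root, so (4·y+9) is a factor; dividing leaves y⁴+15·y³+125·y²+537·y+810.
Then y = -3 is a root, giving the factor (y+3) and quotient y³+12·y²+89·y+270.
Continuing, y = -5 is a root, giving the factor (y+5) and quotient y²+7·y+54.
The quadratic y²+7·y+54 has discriminant -167 < 0 and is irreducible over ℤ.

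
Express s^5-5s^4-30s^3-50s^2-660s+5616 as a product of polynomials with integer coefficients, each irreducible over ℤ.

(s+6)(s-4)(s-9)(s^2+2s+26)

By the rational root theorem, s = 4 is a root, so (s-4) is a factor; dividing leaves s^4-s^3-34s^2-186s-1404.
Continuing, s = -6 is a root, giving the factor (s+6) and quotient s^3-7s^2+8s-234.
Next, s = 9 is a root, giving the factor (s-9) and quotient s^2+2s+26.
The quadratic s^2+2s+26 has discriminant -100 < 0 and is irreducible over ℤ.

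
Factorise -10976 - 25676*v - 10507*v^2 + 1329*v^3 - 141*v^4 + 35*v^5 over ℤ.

Among the possible rational roots, v = -4/7 is a root, so (7*v + 4) is a factor; dividing leaves 5*v^4 - 23*v^3 + 203*v^2 - 1617*v - 2744.
Next, v = -7/5 is a root, giving the factor (5*v + 7) and quotient v^3 - 6*v^2 + 49*v - 392.
Next, v = 7 is a root, so (v - 7) is a factor; dividing leaves v^2 + v + 56.
The quadratic v^2 + v + 56 has discriminant -223 < 0 and is irreducible over ℤ.

(5*v + 7)*(7*v + 4)*(v - 7)*(v^2 + v + 56)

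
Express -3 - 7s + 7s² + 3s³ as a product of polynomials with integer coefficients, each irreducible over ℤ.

Among the possible rational roots, s = -3 is a root, so (s + 3) is a factor; dividing leaves 3s² - 2s - 1.
The remaining quadratic factors as (3s + 1)(s - 1).

(3s + 1)(s + 3)(s - 1)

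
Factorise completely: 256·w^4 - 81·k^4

Write as (16·w^2)² − (9·k^2)², then factor 16·w^2 - 9·k^2 once more.

(4·w - 3·k)·(4·w + 3·k)·(16·w^2 + 9·k^2)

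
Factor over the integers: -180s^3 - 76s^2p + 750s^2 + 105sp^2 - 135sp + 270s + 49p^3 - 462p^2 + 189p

Group: 9s(-20s^2 - 24sp + 90s - 7p^2 + 63p) + (-7p + 3)(-20s^2 - 24sp + 90s - 7p^2 + 63p); both groups contain (-20s^2 - 24sp + 90s - 7p^2 + 63p), so (9s - 7p + 3) is a factor with cofactor -20s^2 - 24sp + 90s - 7p^2 + 63p.
The cofactor groups again: -20s^2 - 24sp + 90s - 7p^2 + 63p = -10s(2s + p - 9) - 7p(2s + p - 9); both groups contain (2s + p - 9), giving -(10s + 7p)(2s + p - 9).

-(9s - 7p + 3)(10s + 7p)(2s + p - 9)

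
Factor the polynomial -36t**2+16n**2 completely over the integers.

Factor out 4, leaving 4n**2-9t**2, which is a difference of two squares.

4(2n+3t)(2n-3t)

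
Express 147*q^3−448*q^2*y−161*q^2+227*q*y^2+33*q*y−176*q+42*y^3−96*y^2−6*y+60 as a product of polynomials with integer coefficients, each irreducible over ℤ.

(3*q−7*y−5)*(7*q+y−2)*(7*q−6*y+6)

Group: 3*q*(49*q^2−35*q*y+28*q−6*y^2+18*y−12) + (−7*y−5)*(49*q^2−35*q*y+28*q−6*y^2+18*y−12); both groups contain (49*q^2−35*q*y+28*q−6*y^2+18*y−12), so (3*q−7*y−5) is a factor with cofactor 49*q^2−35*q*y+28*q−6*y^2+18*y−12.
The cofactor groups again: 49*q^2−35*q*y+28*q−6*y^2+18*y−12 = 7*q*(7*q−6*y+6) + (y−2)*(7*q−6*y+6); both groups contain (7*q−6*y+6), giving (7*q+y−2)*(7*q−6*y+6).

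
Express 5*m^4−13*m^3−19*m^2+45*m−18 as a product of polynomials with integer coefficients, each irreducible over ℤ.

(5*m−3)*(m+2)*(m−1)*(m−3)

Trying the rational-root candidates, m = 3 is a root, giving the factor (m−3) and quotient 5*m^3+2*m^2−13*m+6.
Then m = 1 is a root, so (m−1) divides it; the quotient is 5*m^2+7*m−6.
The remaining quadratic factors as (m+2)(5*m−3).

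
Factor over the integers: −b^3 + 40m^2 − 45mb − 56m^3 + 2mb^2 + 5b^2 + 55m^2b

−(8m − b)(m − b)(7m + b − 5)

Group: m(−56m^2 − mb + 40m + b^2 − 5b) − b(−56m^2 − mb + 40m + b^2 − 5b); both groups contain (−56m^2 − mb + 40m + b^2 − 5b), so (m − b) is a factor with cofactor −56m^2 − mb + 40m + b^2 − 5b.
The cofactor groups again: −56m^2 − mb + 40m + b^2 − 5b = −7m(8m − b) + (−b + 5)(8m − b); both groups contain (8m − b), giving −(7m + b − 5)(8m − b).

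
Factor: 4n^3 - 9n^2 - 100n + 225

Trying the rational-root candidates, n = 5 is a root, giving the factor (n - 5) and quotient 4n^2 + 11n - 45.
The remaining quadratic factors as (n + 5)(4n - 9).

(4n - 9)(n + 5)(n - 5)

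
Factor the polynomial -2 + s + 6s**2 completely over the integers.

(2s - 1)(3s + 2)

Need a pair with product 6·(-2) = -12 and sum 1: that's -3 and 4.
Split the middle term: 6s**2 - 3s + 4s - 2 = 3s(2s - 1) + 2(2s - 1).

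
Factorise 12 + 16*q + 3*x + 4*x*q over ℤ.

(4*q + 3)*(x + 4)

Group as (4*x*q + 3*x) + (16*q + 12) = x*(4*q + 3) + 4*(4*q + 3).
Both groups share the factor (4*q + 3).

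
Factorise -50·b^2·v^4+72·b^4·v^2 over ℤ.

2·b^2·v^2·(6·b+5·v)·(6·b-5·v)

Every term has a factor of 2·b^2·v^2. Then 36·b^2-25·v^2 = (6·b)² − (5·v)².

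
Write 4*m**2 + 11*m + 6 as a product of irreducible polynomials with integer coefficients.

(4*m + 3)*(m + 2)

Need a pair with product 4·6 = 24 and sum 11: that's 3 and 8.
Split the middle term: 4*m**2 + 3*m + 8*m + 6 = m*(4*m + 3) + 2*(4*m + 3).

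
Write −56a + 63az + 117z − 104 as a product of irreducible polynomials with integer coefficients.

(7a + 13)(9z − 8)

Group as (63az − 56a) + (117z − 104) = 7a(9z − 8) + 13(9z − 8).
Both groups share the factor (9z − 8).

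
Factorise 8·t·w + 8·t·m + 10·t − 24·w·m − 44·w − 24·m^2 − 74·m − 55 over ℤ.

Group: 4·w·(2·t − 6·m − 11) + (4·m + 5)·(2·t − 6·m − 11); both groups contain (2·t − 6·m − 11).

(2·t − 6·m − 11)·(4·w + 4·m + 5)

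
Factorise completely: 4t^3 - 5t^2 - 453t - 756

(4t + 7)(t + 9)(t - 12)

Trying the rational-root candidates, t = -7/4 is a root, giving the factor (4t + 7) and quotient t^2 - 3t - 108.
The remaining quadratic factors as (t - 12)(t + 9).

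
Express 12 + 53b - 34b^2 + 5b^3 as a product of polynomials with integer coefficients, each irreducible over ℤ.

Trying the rational-root candidates, b = -1/5 is a root, giving the factor (5b + 1) and quotient b^2 - 7b + 12.
The remaining quadratic factors as (b - 4)(b - 3).

(5b + 1)(b - 3)(b - 4)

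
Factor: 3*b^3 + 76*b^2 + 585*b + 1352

Among the possible rational roots, b = −13 is a root, so (b + 13) is a factor; dividing leaves 3*b^2 + 37*b + 104.
The remaining quadratic factors as (b + 8)(3*b + 13).

(3*b + 13)*(b + 13)*(b + 8)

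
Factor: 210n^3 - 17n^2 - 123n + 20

(5n + 4)(6n - 1)(7n - 5)

Trying the rational-root candidates, n = -4/5 is a root, giving the factor (5n + 4) and quotient 42n^2 - 37n + 5.
The remaining quadratic factors as (7n - 5)(6n - 1).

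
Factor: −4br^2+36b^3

Factor out 4b, leaving 9b^2−r^2, which is a difference of two squares.

4b(3b+r)(3b−r)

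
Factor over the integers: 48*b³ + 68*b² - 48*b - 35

(2*b + 1)*(4*b + 7)*(6*b - 5)

By the rational root theorem, b = 5/6 is a root, giving the factor (6*b - 5) and quotient 8*b² + 18*b + 7.
The remaining quadratic factors as (4*b + 7)(2*b + 1).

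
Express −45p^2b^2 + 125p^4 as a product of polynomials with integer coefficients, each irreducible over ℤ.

Every term has a factor of 5p^2. Then 25p^2 − 9b^2 = (5p)² − (3b)².

5p^2(5p − 3b)(5p + 3b)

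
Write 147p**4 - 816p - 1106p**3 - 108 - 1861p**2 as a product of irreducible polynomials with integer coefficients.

Testing divisors of the constant over divisors of the leading coefficient, p = 9 is a root, giving the factor (p - 9) and quotient 147p**3 + 217p**2 + 92p + 12.
Then p = -6/7 is a root, so (7p + 6) is a factor; dividing leaves 21p**2 + 13p + 2.
The remaining quadratic factors as (7p + 2)(3p + 1).

(3p + 1)(7p + 2)(7p + 6)(p - 9)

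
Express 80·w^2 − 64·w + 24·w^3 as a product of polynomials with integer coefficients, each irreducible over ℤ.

Pull out the common factor 8·w, then factor the remaining trinomial.

8·w·(3·w − 2)·(w + 4)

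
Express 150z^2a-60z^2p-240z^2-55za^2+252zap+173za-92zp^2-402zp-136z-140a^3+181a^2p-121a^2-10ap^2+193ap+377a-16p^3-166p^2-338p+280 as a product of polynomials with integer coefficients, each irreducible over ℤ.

Group: 5a(30z^2-11za+46zp+17z-28a^2+25ap-69a+8p^2+51p-35) + (-2p-8)(30z^2-11za+46zp+17z-28a^2+25ap-69a+8p^2+51p-35); both groups contain (30z^2-11za+46zp+17z-28a^2+25ap-69a+8p^2+51p-35), so (5a-2p-8) is a factor with cofactor 30z^2-11za+46zp+17z-28a^2+25ap-69a+8p^2+51p-35.
The cofactor groups again: 30z^2-11za+46zp+17z-28a^2+25ap-69a+8p^2+51p-35 = 6z(5z+4a+p+7) + (-7a+8p-5)(5z+4a+p+7); both groups contain (5z+4a+p+7), giving (6z-7a+8p-5)(5z+4a+p+7).

(6z-7a+8p-5)(5z+4a+p+7)(5a-2p-8)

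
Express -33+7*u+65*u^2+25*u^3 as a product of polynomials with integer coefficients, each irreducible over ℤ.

(5*u+11)*(5*u-3)*(u+1)

Trying the rational-root candidates, u = -11/5 is a root, so (5*u+11) divides it; the quotient is 5*u^2+2*u-3.
The remaining quadratic factors as (u+1)(5*u-3).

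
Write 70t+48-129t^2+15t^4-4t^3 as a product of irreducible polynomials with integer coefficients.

By the rational root theorem, t = -2/5 is a root, so (5t+2) divides it; the quotient is 3t^3-2t^2-25t+24.
Then t = -3 is a root, so (t+3) is a factor; dividing leaves 3t^2-11t+8.
The remaining quadratic factors as (3t-8)(t-1).

(3t-8)(5t+2)(t+3)(t-1)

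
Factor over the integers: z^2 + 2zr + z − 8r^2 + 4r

Group: z(z − 2r + 1) + 4r(z − 2r + 1); both groups contain (z − 2r + 1).

(z − 2r + 1)(z + 4r)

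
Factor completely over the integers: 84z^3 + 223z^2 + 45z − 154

By the rational root theorem, z = −7/4 is a root, giving the factor (4z + 7) and quotient 21z^2 + 19z − 22.
The remaining quadratic factors as (3z − 2)(7z + 11).

(3z − 2)(4z + 7)(7z + 11)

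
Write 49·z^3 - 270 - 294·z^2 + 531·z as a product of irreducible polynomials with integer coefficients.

(7·z - 15)·(7·z - 6)·(z - 3)

Testing divisors of the constant over divisors of the leading coefficient, z = 15/7 is a root, so (7·z - 15) divides it; the quotient is 7·z^2 - 27·z + 18.
The remaining quadratic factors as (z - 3)(7·z - 6).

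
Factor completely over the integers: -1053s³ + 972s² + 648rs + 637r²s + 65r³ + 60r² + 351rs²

(13r - 13s + 12)(5r + 9s)(r + 9s)

Group: 13r(5r² + 54rs + 81s²) + (-13s + 12)(5r² + 54rs + 81s²); both groups contain (5r² + 54rs + 81s²), so (13r - 13s + 12) is a factor with cofactor 5r² + 54rs + 81s².
The cofactor groups again: 5r² + 54rs + 81s² = r(5r + 9s) + 9s(5r + 9s); both groups contain (5r + 9s), giving (r + 9s)(5r + 9s).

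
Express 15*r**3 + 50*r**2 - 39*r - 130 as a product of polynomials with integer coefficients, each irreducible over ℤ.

(3*r + 10)*(5*r**2 - 13)

Group as (15*r**3 - 39*r) + (50*r**2 - 130) = 3*r*(5*r**2 - 13) + 10*(5*r**2 - 13).
Both groups share the factor (5*r**2 - 13).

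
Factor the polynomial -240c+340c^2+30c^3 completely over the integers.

10c(3c-2)(c+12)

Pull out the common factor 10c, then factor the remaining trinomial.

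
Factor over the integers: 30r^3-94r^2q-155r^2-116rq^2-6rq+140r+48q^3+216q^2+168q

(6r-2q-7)(r-4q-4)(5r+6q)

Group: r(30r^2+26rq-35r-12q^2-42q) + (-4q-4)(30r^2+26rq-35r-12q^2-42q); both groups contain (30r^2+26rq-35r-12q^2-42q), so (r-4q-4) is a factor with cofactor 30r^2+26rq-35r-12q^2-42q.
The cofactor groups again: 30r^2+26rq-35r-12q^2-42q = 5r(6r-2q-7) + 6q(6r-2q-7); both groups contain (6r-2q-7), giving (5r+6q)(6r-2q-7).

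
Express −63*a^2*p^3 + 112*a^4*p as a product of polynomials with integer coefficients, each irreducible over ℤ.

Pull out the common factor 7*a^2*p; 16*a^2 − 9*p^2 is a difference of squares.

7*a^2*p*(4*a + 3*p)*(4*a − 3*p)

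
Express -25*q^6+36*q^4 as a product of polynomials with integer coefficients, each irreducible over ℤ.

Factor out q^4 first: what remains is -25*q^2+36.
Recognize a difference of squares with the parts 6 and 5*q.

-q^4*(5*q+6)*(5*q-6)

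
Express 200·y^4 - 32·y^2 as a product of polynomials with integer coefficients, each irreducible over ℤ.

Factor out 8·y^2, leaving 25·y^2 - 4, which is a difference of two squares.

8·y^2·(5·y + 2)·(5·y - 2)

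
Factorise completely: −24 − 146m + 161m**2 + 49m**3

(7m + 1)(7m − 6)(m + 4)

Among the possible rational roots, m = −1/7 is a root, so (7m + 1) is a factor; dividing leaves 7m**2 + 22m − 24.
The remaining quadratic factors as (m + 4)(7m − 6).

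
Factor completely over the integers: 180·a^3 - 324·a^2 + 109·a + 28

(5·a - 4)·(6·a + 1)·(6·a - 7)

Trying the rational-root candidates, a = 4/5 is a root, so (5·a - 4) divides it; the quotient is 36·a^2 - 36·a - 7.
The remaining quadratic factors as (6·a + 1)(6·a - 7).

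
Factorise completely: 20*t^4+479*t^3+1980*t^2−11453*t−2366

(4*t−13)*(5*t+1)*(t+13)*(t+14)

Testing divisors of the constant over divisors of the leading coefficient, t = 13/4 is a root, so (4*t−13) divides it; the quotient is 5*t^3+136*t^2+937*t+182.
Next, t = −1/5 is a root, giving the factor (5*t+1) and quotient t^2+27*t+182.
The remaining quadratic factors as (t+14)(t+13).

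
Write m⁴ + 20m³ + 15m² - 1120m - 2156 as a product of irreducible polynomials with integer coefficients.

Among the possible rational roots, m = -11 is a root, so (m + 11) divides it; the quotient is m³ + 9m² - 84m - 196.
Next, m = 7 is a root, giving the factor (m - 7) and quotient m² + 16m + 28.
The remaining quadratic factors as (m + 14)(m + 2).

(m + 11)(m + 14)(m + 2)(m - 7)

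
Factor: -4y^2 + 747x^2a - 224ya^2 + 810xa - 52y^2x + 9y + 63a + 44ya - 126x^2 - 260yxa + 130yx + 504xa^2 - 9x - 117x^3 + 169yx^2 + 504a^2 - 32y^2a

-(4y - 9x - 9)(y - x + 7a)(13x + 8a + 1)

Group: 13x(-4y^2 + 13yx - 28ya + 9y - 9x^2 + 63xa - 9x + 63a) + (8a + 1)(-4y^2 + 13yx - 28ya + 9y - 9x^2 + 63xa - 9x + 63a); both groups contain (-4y^2 + 13yx - 28ya + 9y - 9x^2 + 63xa - 9x + 63a), so (13x + 8a + 1) is a factor with cofactor -4y^2 + 13yx - 28ya + 9y - 9x^2 + 63xa - 9x + 63a.
The cofactor groups again: -4y^2 + 13yx - 28ya + 9y - 9x^2 + 63xa - 9x + 63a = -y(4y - 9x - 9) + (x - 7a)(4y - 9x - 9); both groups contain (4y - 9x - 9), giving -(y - x + 7a)(4y - 9x - 9).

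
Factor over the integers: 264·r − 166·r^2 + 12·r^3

Pull out the common factor 2·r, then factor the remaining trinomial.

2·r·(6·r − 11)·(r − 12)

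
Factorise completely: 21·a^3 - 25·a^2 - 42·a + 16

Among the possible rational roots, a = 2 is a root, giving the factor (a - 2) and quotient 21·a^2 + 17·a - 8.
The remaining quadratic factors as (3·a - 1)(7·a + 8).

(3·a - 1)·(7·a + 8)·(a - 2)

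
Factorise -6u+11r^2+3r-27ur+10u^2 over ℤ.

Group: 2u(5u-11r-3) - r(5u-11r-3); both groups contain (5u-11r-3).

(5u-11r-3)(2u-r)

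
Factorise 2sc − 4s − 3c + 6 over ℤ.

(2s − 3)(c − 2)

Group as (2sc − 4s) + (−3c + 6) = 2s(c − 2) − 3(c − 2).
Both groups share the factor (c − 2).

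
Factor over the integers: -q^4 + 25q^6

Pull out the common factor q^4, leaving 25q^2 - 1.
Recognize a difference of squares with the parts 5q and 1.

q^4(5q + 1)(5q - 1)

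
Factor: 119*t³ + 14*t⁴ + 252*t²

Pull out the common factor 7*t², then factor the remaining trinomial.

7*t²*(2*t + 9)*(t + 4)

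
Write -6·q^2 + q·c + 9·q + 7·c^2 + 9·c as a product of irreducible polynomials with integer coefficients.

-(6·q - 7·c - 9)·(q + c)

Group: -6·q·(q + c) + (7·c + 9)·(q + c); both groups contain (q + c).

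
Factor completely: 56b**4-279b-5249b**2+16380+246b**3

(2b-15)(4b+7)(7b-13)(b+12)

Trying the rational-root candidates, b = -12 is a root, so (b+12) is a factor; dividing leaves 56b**3-426b**2-137b+1365.
Continuing, b = 15/2 is a root, giving the factor (2b-15) and quotient 28b**2-3b-91.
The remaining quadratic factors as (7b-13)(4b+7).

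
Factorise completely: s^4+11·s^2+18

Substitute u = s^2 to get a quadratic in u, then factor.
s^2+9 is irreducible over ℤ (sum of squares).
s^2+2 is irreducible over ℤ (always positive, so no real roots).

(s^2+2)·(s^2+9)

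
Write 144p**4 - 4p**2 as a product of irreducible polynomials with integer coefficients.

4p**2(6p + 1)(6p - 1)

Every term has a factor of 4p**2. Then 36p**2 - 1 = (6p)² − (1)².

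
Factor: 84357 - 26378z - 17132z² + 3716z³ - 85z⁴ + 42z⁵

Trying the rational-root candidates, z = -7/3 is a root, so (3z + 7) is a factor; dividing leaves 14z⁴ - 61z³ + 1381z² - 8933z + 12051.
Then z = 13/7 is a root, so (7z - 13) divides it; the quotient is 2z³ - 5z² + 188z - 927.
Next, z = 9/2 is a root, so (2z - 9) divides it; the quotient is z² + 2z + 103.
The quadratic z² + 2z + 103 has discriminant -408 < 0 and is irreducible over ℤ.

(2z - 9)(3z + 7)(7z - 13)(z² + 2z + 103)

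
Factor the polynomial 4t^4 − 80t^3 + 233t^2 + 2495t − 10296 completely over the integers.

(2t + 11)(2t − 9)(t − 13)(t − 8)

By the rational root theorem, t = −11/2 is a root, so (2t + 11) is a factor; dividing leaves 2t^3 − 51t^2 + 397t − 936.
Then t = 13 is a root, so (t − 13) is a factor; dividing leaves 2t^2 − 25t + 72.
The remaining quadratic factors as (2t − 9)(t − 8).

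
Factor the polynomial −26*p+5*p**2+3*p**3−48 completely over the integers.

By the rational root theorem, p = 3 is a root, so (p−3) is a factor; dividing leaves 3*p**2+14*p+16.
The remaining quadratic factors as (p+2)(3*p+8).

(3*p+8)*(p+2)*(p−3)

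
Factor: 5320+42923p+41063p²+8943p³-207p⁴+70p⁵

(2p+5)(5p+7)(7p+1)(p²-7p+152)

Trying the rational-root candidates, p = -1/7 is a root, so (7p+1) divides it; the quotient is 10p⁴-31p³+1282p²+5683p+5320.
Continuing, p = -7/5 is a root, giving the factor (5p+7) and quotient 2p³-9p²+269p+760.
Continuing, p = -5/2 is a root, so (2p+5) divides it; the quotient is p²-7p+152.
The quadratic p²-7p+152 has discriminant -559 < 0 and is irreducible over ℤ.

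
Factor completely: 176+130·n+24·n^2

2·(3·n+8)·(4·n+11)

Pull out the common factor 2, then factor the remaining trinomial.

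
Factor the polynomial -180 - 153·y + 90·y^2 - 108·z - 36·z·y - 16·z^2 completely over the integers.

Group: -4·z·(4·z - 6·y + 15) + (-15·y - 12)·(4·z - 6·y + 15); both groups contain (4·z - 6·y + 15).

-(4·z - 6·y + 15)·(4·z + 15·y + 12)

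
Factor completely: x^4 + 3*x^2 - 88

Substitute u = x^2 to get a quadratic in u, then factor.
x^2 + 11 is irreducible over ℤ (always positive, so no real roots).
x^2 - 8 is irreducible over ℤ (8 is not a perfect square).

(x^2 + 11)*(x^2 - 8)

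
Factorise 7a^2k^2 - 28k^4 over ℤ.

7k^2(a + 2k)(a - 2k)

Factor out 7k^2, leaving a^2 - 4k^2, which is a difference of two squares.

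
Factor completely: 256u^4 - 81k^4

Difference of squares twice: with A = 4u and B = 3k, A⁴ − B⁴ = (A² − B²)(A² + B²), and A² − B² factors again.

(4u - 3k)(4u + 3k)(16u^2 + 9k^2)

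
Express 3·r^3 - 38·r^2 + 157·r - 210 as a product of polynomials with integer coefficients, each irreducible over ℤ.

Trying the rational-root candidates, r = 5 is a root, giving the factor (r - 5) and quotient 3·r^2 - 23·r + 42.
The remaining quadratic factors as (3·r - 14)(r - 3).

(3·r - 14)·(r - 3)·(r - 5)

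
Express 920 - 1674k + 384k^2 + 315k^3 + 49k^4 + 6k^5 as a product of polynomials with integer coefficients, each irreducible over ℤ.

(6k - 5)(k + 4)(k - 1)(k^2 + 6k + 46)

Testing divisors of the constant over divisors of the leading coefficient, k = 1 is a root, so (k - 1) is a factor; dividing leaves 6k^4 + 55k^3 + 370k^2 + 754k - 920.
Then k = -4 is a root, so (k + 4) is a factor; dividing leaves 6k^3 + 31k^2 + 246k - 230.
Then k = 5/6 is a root, so (6k - 5) divides it; the quotient is k^2 + 6k + 46.
The quadratic k^2 + 6k + 46 has discriminant -148 < 0 and is irreducible over ℤ.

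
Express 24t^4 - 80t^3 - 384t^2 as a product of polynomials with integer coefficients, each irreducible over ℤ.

Pull out the common factor 8t^2, then factor the remaining trinomial.

8t^2(3t + 8)(t - 6)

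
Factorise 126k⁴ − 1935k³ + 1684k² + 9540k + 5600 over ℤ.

By the rational root theorem, k = −8/7 is a root, giving the factor (7k + 8) and quotient 18k³ − 297k² + 580k + 700.
Next, k = 10/3 is a root, giving the factor (3k − 10) and quotient 6k² − 79k − 70.
The remaining quadratic factors as (k − 14)(6k + 5).

(3k − 10)(6k + 5)(7k + 8)(k − 14)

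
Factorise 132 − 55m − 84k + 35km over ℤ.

(5m − 12)(7k − 11)

Group as (35km − 84k) + (−55m + 132) = 7k(5m − 12) − 11(5m − 12).
Both groups share the factor (5m − 12).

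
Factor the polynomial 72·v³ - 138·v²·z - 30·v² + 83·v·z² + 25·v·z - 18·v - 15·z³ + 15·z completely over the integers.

(3·v - z + 1)·(4·v - 3·z - 3)·(6·v - 5·z)

Group: 6·v·(12·v² - 13·v·z - 5·v + 3·z² - 3) - 5·z·(12·v² - 13·v·z - 5·v + 3·z² - 3); both groups contain (12·v² - 13·v·z - 5·v + 3·z² - 3), so (6·v - 5·z) is a factor with cofactor 12·v² - 13·v·z - 5·v + 3·z² - 3.
The cofactor groups again: 12·v² - 13·v·z - 5·v + 3·z² - 3 = 3·v·(4·v - 3·z - 3) + (-z + 1)·(4·v - 3·z - 3); both groups contain (4·v - 3·z - 3), giving (3·v - z + 1)·(4·v - 3·z - 3).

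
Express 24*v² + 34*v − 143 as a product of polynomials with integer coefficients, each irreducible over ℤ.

(4*v + 13)*(6*v − 11)

Need a pair with product 24·(−143) = −3432 and sum 34: that's −44 and 78.
Split the middle term: 24*v² − 44*v + 78*v − 143 = 4*v*(6*v − 11) + 13*(6*v − 11).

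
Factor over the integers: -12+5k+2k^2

Need a pair with product 2·(-12) = -24 and sum 5: that's 8 and -3.
Split the middle term: 2k^2+8k - 3k-12 = 2k(k+4) - 3(k+4).

(2k-3)(k+4)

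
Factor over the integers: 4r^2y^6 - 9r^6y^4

-r^2y^4(3r^2 + 2y)(3r^2 - 2y)

Pull out the common factor r^2y^4, leaving -9r^4 + 4y^2.
Recognize a difference of squares with the parts 2y and 3r^2.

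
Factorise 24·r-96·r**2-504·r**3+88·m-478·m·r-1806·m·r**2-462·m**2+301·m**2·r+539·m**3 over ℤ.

(11·m+3·r)·(7·m+14·r-2)·(7·m-12·r-4)

Group: 11·m·(49·m**2+14·m·r-42·m-168·r**2-32·r+8) + 3·r·(49·m**2+14·m·r-42·m-168·r**2-32·r+8); both groups contain (49·m**2+14·m·r-42·m-168·r**2-32·r+8), so (11·m+3·r) is a factor with cofactor 49·m**2+14·m·r-42·m-168·r**2-32·r+8.
The cofactor groups again: 49·m**2+14·m·r-42·m-168·r**2-32·r+8 = 7·m·(7·m+14·r-2) + (-12·r-4)·(7·m+14·r-2); both groups contain (7·m+14·r-2), giving (7·m-12·r-4)·(7·m+14·r-2).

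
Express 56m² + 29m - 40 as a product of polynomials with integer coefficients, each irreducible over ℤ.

Need a pair with product 56·(-40) = -2240 and sum 29: that's -35 and 64.
Split the middle term: 56m² - 35m + 64m - 40 = 7m(8m - 5) + 8(8m - 5).

(7m + 8)(8m - 5)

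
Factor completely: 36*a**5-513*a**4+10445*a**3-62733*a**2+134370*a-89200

(3*a-10)*(3*a-8)*(4*a-5)*(a**2-7*a+223)

Among the possible rational roots, a = 10/3 is a root, so (3*a-10) divides it; the quotient is 12*a**4-131*a**3+3045*a**2-10761*a+8920.
Then a = 5/4 is a root, so (4*a-5) divides it; the quotient is 3*a**3-29*a**2+725*a-1784.
Then a = 8/3 is a root, so (3*a-8) is a factor; dividing leaves a**2-7*a+223.
The quadratic a**2-7*a+223 has discriminant -843 < 0 and is irreducible over ℤ.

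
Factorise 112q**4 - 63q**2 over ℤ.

7q**2(4q + 3)(4q - 3)

Every term has a factor of 7q**2. Then 16q**2 - 9 = (4q)² − (3)².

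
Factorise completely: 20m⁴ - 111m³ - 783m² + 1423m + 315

(4m - 7)(5m + 1)(m + 5)(m - 9)

Among the possible rational roots, m = 9 is a root, giving the factor (m - 9) and quotient 20m³ + 69m² - 162m - 35.
Next, m = 7/4 is a root, so (4m - 7) divides it; the quotient is 5m² + 26m + 5.
The remaining quadratic factors as (5m + 1)(m + 5).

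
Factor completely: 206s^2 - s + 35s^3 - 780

(5s + 13)(7s - 12)(s + 5)

Among the possible rational roots, s = -13/5 is a root, giving the factor (5s + 13) and quotient 7s^2 + 23s - 60.
The remaining quadratic factors as (7s - 12)(s + 5).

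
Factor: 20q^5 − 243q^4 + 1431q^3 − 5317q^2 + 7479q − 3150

(4q − 3)(5q − 7)(q − 6)(q^2 − 4q + 25)

Among the possible rational roots, q = 3/4 is a root, so (4q − 3) divides it; the quotient is 5q^4 − 57q^3 + 315q^2 − 1093q + 1050.
Continuing, q = 7/5 is a root, so (5q − 7) is a factor; dividing leaves q^3 − 10q^2 + 49q − 150.
Then q = 6 is a root, so (q − 6) divides it; the quotient is q^2 − 4q + 25.
The quadratic q^2 − 4q + 25 has discriminant −84 < 0 and is irreducible over ℤ.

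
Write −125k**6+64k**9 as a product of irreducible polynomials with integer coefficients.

k**6(4k−5)(16k**2+20k+25)

Pull out the common factor k**6, leaving 64k**3−125.
Recognize a difference of cubes with the parts 4k and 5.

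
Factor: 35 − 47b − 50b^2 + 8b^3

(2b − 1)(4b + 5)(b − 7)

Testing divisors of the constant over divisors of the leading coefficient, b = 7 is a root, so (b − 7) divides it; the quotient is 8b^2 + 6b − 5.
The remaining quadratic factors as (2b − 1)(4b + 5).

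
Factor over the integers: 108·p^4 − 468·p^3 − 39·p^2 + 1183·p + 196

Among the possible rational roots, p = −1/6 is a root, so (6·p + 1) divides it; the quotient is 18·p^3 − 81·p^2 + 7·p + 196.
Then p = 7/2 is a root, giving the factor (2·p − 7) and quotient 9·p^2 − 9·p − 28.
The remaining quadratic factors as (3·p − 7)(3·p + 4).

(2·p − 7)·(3·p + 4)·(3·p − 7)·(6·p + 1)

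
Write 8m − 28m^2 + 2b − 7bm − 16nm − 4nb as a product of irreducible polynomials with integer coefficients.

Group: −4n(b + 4m) + (−7m + 2)(b + 4m); both groups contain (b + 4m).

−(4n + 7m − 2)(b + 4m)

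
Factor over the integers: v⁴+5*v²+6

(v²+2)*(v²+3)

Substitute u = v² to get a quadratic in u, then factor.
v²+3 is irreducible over ℤ (always positive, so no real roots).
v²+2 is irreducible over ℤ (always positive, so no real roots).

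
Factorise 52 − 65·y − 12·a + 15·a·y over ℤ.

(3·a − 13)·(5·y − 4)

Group as (15·a·y − 12·a) + (−65·y + 52) = 3·a·(5·y − 4) − 13·(5·y − 4).
Both groups share the factor (5·y − 4).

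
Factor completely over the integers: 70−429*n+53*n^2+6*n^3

Among the possible rational roots, n = −14 is a root, giving the factor (n+14) and quotient 6*n^2−31*n+5.
The remaining quadratic factors as (6*n−1)(n−5).

(6*n−1)*(n+14)*(n−5)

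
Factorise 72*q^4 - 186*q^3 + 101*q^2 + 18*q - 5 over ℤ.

(3*q - 5)*(4*q + 1)*(6*q - 1)*(q - 1)

Trying the rational-root candidates, q = -1/4 is a root, so (4*q + 1) divides it; the quotient is 18*q^3 - 51*q^2 + 38*q - 5.
Next, q = 5/3 is a root, so (3*q - 5) is a factor; dividing leaves 6*q^2 - 7*q + 1.
The remaining quadratic factors as (q - 1)(6*q - 1).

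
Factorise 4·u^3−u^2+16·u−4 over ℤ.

Group as (4·u^3+16·u) + (−u^2−4) = 4·u·(u^2+4) − (u^2+4).
Both groups share the factor (u^2+4).

(4·u−1)·(u^2+4)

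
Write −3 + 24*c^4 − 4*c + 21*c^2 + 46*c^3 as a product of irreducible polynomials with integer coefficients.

Trying the rational-root candidates, c = −1 is a root, giving the factor (c + 1) and quotient 24*c^3 + 22*c^2 − c − 3.
Then c = −3/4 is a root, giving the factor (4*c + 3) and quotient 6*c^2 + c − 1.
The remaining quadratic factors as (2*c + 1)(3*c − 1).

(2*c + 1)*(3*c − 1)*(4*c + 3)*(c + 1)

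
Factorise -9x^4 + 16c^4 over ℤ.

Recognize a difference of squares with the parts 4c^2 and 3x^2.

(4c^2 + 3x^2)(4c^2 - 3x^2)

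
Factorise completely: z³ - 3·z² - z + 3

(z + 1)·(z - 1)·(z - 3)

Among the possible rational roots, z = 1 is a root, so (z - 1) is a factor; dividing leaves z² - 2·z - 3.
The remaining quadratic factors as (z + 1)(z - 3).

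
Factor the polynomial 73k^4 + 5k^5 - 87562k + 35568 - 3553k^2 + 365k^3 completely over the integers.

Testing divisors of the constant over divisors of the leading coefficient, k = 2/5 is a root, giving the factor (5k - 2) and quotient k^4 + 15k^3 + 79k^2 - 679k - 17784.
Next, k = 9 is a root, so (k - 9) is a factor; dividing leaves k^3 + 24k^2 + 295k + 1976.
Continuing, k = -13 is a root, giving the factor (k + 13) and quotient k^2 + 11k + 152.
The quadratic k^2 + 11k + 152 has discriminant -487 < 0 and is irreducible over ℤ.

(5k - 2)(k + 13)(k - 9)(k^2 + 11k + 152)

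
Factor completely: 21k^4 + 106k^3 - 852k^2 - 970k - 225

(3k + 1)(7k + 5)(k + 9)(k - 5)

Among the possible rational roots, k = -9 is a root, giving the factor (k + 9) and quotient 21k^3 - 83k^2 - 105k - 25.
Next, k = -5/7 is a root, so (7k + 5) is a factor; dividing leaves 3k^2 - 14k - 5.
The remaining quadratic factors as (3k + 1)(k - 5).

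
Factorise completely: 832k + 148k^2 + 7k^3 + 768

Among the possible rational roots, k = −8/7 is a root, so (7k + 8) is a factor; dividing leaves k^2 + 20k + 96.
The remaining quadratic factors as (k + 12)(k + 8).

(7k + 8)(k + 12)(k + 8)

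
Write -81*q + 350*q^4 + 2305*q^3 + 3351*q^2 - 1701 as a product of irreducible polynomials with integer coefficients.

(2*q + 9)*(5*q + 7)*(5*q - 3)*(7*q + 9)

Among the possible rational roots, q = -7/5 is a root, giving the factor (5*q + 7) and quotient 70*q^3 + 363*q^2 + 162*q - 243.
Then q = 3/5 is a root, so (5*q - 3) divides it; the quotient is 14*q^2 + 81*q + 81.
The remaining quadratic factors as (7*q + 9)(2*q + 9).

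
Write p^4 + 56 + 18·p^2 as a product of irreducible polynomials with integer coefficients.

(p^2 + 14)·(p^2 + 4)

Substitute u = p^2 to get a quadratic in u, then factor.
p^2 + 4 is irreducible over ℤ (sum of squares).
p^2 + 14 is irreducible over ℤ (always positive, so no real roots).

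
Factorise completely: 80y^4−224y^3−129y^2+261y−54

Trying the rational-root candidates, y = −6/5 is a root, so (5y+6) is a factor; dividing leaves 16y^3−64y^2+51y−9.
Next, y = 3 is a root, so (y−3) is a factor; dividing leaves 16y^2−16y+3.
The remaining quadratic factors as (4y−3)(4y−1).

(4y−1)(4y−3)(5y+6)(y−3)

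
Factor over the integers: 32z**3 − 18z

Pull out the common factor 2z; 16z**2 − 9 is a difference of squares.

2z(4z + 3)(4z − 3)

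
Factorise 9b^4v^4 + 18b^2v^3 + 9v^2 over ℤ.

9v^2(b^2v + 1)^2

Every term has a factor of 9v^2; factoring it out leaves b^4v^2 + 2b^2v + 1.
Recognize a perfect-square trinomial with the parts 1 and b^2v.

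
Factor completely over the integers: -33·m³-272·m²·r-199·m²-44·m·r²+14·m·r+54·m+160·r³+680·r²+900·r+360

-(11·m+10·r+15)·(3·m-2·r-4)·(m+8·r+6)

Group: m·(-33·m²-8·m·r-m+20·r²+70·r+60) + (8·r+6)·(-33·m²-8·m·r-m+20·r²+70·r+60); both groups contain (-33·m²-8·m·r-m+20·r²+70·r+60), so (m+8·r+6) is a factor with cofactor -33·m²-8·m·r-m+20·r²+70·r+60.
The cofactor groups again: -33·m²-8·m·r-m+20·r²+70·r+60 = -11·m·(3·m-2·r-4) + (-10·r-15)·(3·m-2·r-4); both groups contain (3·m-2·r-4), giving -(11·m+10·r+15)·(3·m-2·r-4).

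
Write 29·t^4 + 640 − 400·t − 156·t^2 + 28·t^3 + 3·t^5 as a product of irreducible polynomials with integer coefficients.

Testing divisors of the constant over divisors of the leading coefficient, t = −8 is a root, so (t + 8) divides it; the quotient is 3·t^4 + 5·t^3 − 12·t^2 − 60·t + 80.
Continuing, t = 4/3 is a root, so (3·t − 4) is a factor; dividing leaves t^3 + 3·t^2 − 20.
Continuing, t = 2 is a root, so (t − 2) divides it; the quotient is t^2 + 5·t + 10.
The quadratic t^2 + 5·t + 10 has discriminant −15 < 0 and is irreducible over ℤ.

(3·t − 4)·(t + 8)·(t − 2)·(t^2 + 5·t + 10)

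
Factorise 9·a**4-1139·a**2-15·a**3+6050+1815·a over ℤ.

(3·a+5)·(3·a-10)·(a+11)·(a-11)

Trying the rational-root candidates, a = -11 is a root, so (a+11) divides it; the quotient is 9·a**3-114·a**2+115·a+550.
Next, a = -5/3 is a root, so (3·a+5) divides it; the quotient is 3·a**2-43·a+110.
The remaining quadratic factors as (a-11)(3·a-10).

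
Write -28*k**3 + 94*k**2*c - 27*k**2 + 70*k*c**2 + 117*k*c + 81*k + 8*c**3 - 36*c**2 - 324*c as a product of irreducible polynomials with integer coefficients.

Group: 7*k*(-4*k**2 + 14*k*c - 9*k + 8*c**2 + 36*c) + (c - 9)*(-4*k**2 + 14*k*c - 9*k + 8*c**2 + 36*c); both groups contain (-4*k**2 + 14*k*c - 9*k + 8*c**2 + 36*c), so (7*k + c - 9) is a factor with cofactor -4*k**2 + 14*k*c - 9*k + 8*c**2 + 36*c.
The cofactor groups again: -4*k**2 + 14*k*c - 9*k + 8*c**2 + 36*c = -k*(4*k + 2*c + 9) + 4*c*(4*k + 2*c + 9); both groups contain (4*k + 2*c + 9), giving -(k - 4*c)*(4*k + 2*c + 9).

-(k - 4*c)*(4*k + 2*c + 9)*(7*k + c - 9)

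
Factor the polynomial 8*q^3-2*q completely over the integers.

2*q*(2*q+1)*(2*q-1)

Factor out 2*q, leaving 4*q^2-1, which is a difference of two squares.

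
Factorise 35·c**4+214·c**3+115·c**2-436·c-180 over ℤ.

By the rational root theorem, c = -2 is a root, so (c+2) divides it; the quotient is 35·c**3+144·c**2-173·c-90.
Continuing, c = -2/5 is a root, so (5·c+2) is a factor; dividing leaves 7·c**2+26·c-45.
The remaining quadratic factors as (7·c-9)(c+5).

(5·c+2)·(7·c-9)·(c+2)·(c+5)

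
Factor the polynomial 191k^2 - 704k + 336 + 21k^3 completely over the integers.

(3k - 7)(7k - 4)(k + 12)

By the rational root theorem, k = 7/3 is a root, giving the factor (3k - 7) and quotient 7k^2 + 80k - 48.
The remaining quadratic factors as (7k - 4)(k + 12).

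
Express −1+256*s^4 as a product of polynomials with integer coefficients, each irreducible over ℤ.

Write as (16*s^2)² − (1)², then factor 16*s^2−1 once more.

(4*s+1)*(4*s−1)*(16*s^2+1)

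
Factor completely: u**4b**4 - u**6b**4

-b**4u**4(u + 1)(u - 1)

Factor out u**4b**4 first: what remains is -u**2 + 1.
Recognize a difference of squares with the parts 1 and u.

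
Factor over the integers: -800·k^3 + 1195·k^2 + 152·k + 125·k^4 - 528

Trying the rational-root candidates, k = 11/5 is a root, so (5·k - 11) divides it; the quotient is 25·k^3 - 105·k^2 + 8·k + 48.
Next, k = -3/5 is a root, so (5·k + 3) divides it; the quotient is 5·k^2 - 24·k + 16.
The remaining quadratic factors as (5·k - 4)(k - 4).

(5·k + 3)·(5·k - 11)·(5·k - 4)·(k - 4)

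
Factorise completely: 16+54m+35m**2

(5m+2)(7m+8)

Need a pair with product 35·16 = 560 and sum 54: that's 14 and 40.
Split the middle term: 35m**2+14m + 40m+16 = 7m(5m+2) + 8(5m+2).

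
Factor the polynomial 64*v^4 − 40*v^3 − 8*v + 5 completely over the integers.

Group as (64*v^4 − 8*v) + (−40*v^3 + 5) = 8*v*(8*v^3 − 1) − 5*(8*v^3 − 1).
Both groups share the factor (8*v^3 − 1).

(2*v − 1)*(8*v − 5)*(4*v^2 + 2*v + 1)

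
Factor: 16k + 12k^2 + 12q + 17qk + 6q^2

Group: 2q(3q + 4k) + (3k + 4)(3q + 4k); both groups contain (3q + 4k).

(2q + 3k + 4)(3q + 4k)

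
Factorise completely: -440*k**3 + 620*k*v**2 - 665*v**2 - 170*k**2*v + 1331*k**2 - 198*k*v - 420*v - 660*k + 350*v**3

Group: 5*k*(-88*k**2 + 54*k*v + 55*k + 70*v**2 + 35*v) + (5*v - 12)*(-88*k**2 + 54*k*v + 55*k + 70*v**2 + 35*v); both groups contain (-88*k**2 + 54*k*v + 55*k + 70*v**2 + 35*v), so (5*k + 5*v - 12) is a factor with cofactor -88*k**2 + 54*k*v + 55*k + 70*v**2 + 35*v.
The cofactor groups again: -88*k**2 + 54*k*v + 55*k + 70*v**2 + 35*v = -8*k*(11*k + 7*v) + (10*v + 5)*(11*k + 7*v); both groups contain (11*k + 7*v), giving -(8*k - 10*v - 5)*(11*k + 7*v).

-(11*k + 7*v)*(5*k + 5*v - 12)*(8*k - 10*v - 5)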